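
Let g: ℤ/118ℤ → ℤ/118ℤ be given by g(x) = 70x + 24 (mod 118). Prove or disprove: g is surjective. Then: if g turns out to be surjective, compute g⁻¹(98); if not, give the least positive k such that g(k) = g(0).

59

Since gcd(70, 118) = 2, we have 70x ≡ 0 (mod 2) for all x, so g(x) ≡ 0 (mod 2).
But 1 ≢ 0 (mod 2), so 1 ∈ ℤ/118ℤ has no preimage. Therefore g is not surjective.
Since g is not surjective, we find the least positive k with g(k) = g(0): this means 70k ≡ 0 (mod 118), i.e. 118 ∣ 70k. Since gcd(70, 118) = 2, dividing through by 2 this holds exactly when 59 ∣ 35k, and as gcd(35, 59) = 1, exactly when 59 ∣ k.
The smallest positive such k is 59.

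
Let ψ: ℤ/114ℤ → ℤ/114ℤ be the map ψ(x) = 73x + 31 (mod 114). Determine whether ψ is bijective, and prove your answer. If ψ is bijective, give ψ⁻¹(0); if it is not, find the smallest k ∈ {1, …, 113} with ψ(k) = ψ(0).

Suppose ψ(u) = ψ(v) in ℤ/114ℤ. Then 73u + 31 ≡ 73v + 31 (mod 114), so 73(u − v) ≡ 0 (mod 114).
Since gcd(73, 114) = 1, 73 is invertible modulo 114, hence u − v ≡ 0 (mod 114), i.e. u = v.
We now compute 73⁻¹ mod 114 explicitly. Euclid's algorithm: 114 = 1·73 + 41, 73 = 1·41 + 32, 41 = 1·32 + 9, 32 = 3·9 + 5, 9 = 1·5 + 4, 5 = 1·4 + 1; back-substituting gives 1 = 25·73 − 16·114, so 73⁻¹ ≡ 25 (mod 114).
For any y ∈ ℤ/114ℤ, x = 25(y − 31) mod 114 satisfies ψ(x) = 73·25(y − 31) + 31 ≡ y (since 73·25 ≡ 1 mod 114). So every y has a preimage.
Thus ψ is bijective.
Since ψ is bijective, we find ψ⁻¹(0): we need 73x ≡ 0 − 31 ≡ 83 (mod 114). Using 73⁻¹ = 25: x ≡ 25·83 = 2075 = 18·114 + 23, so x = 23.
Check: ψ(23) = 73·23 + 31 = 1710 = 15·114 + 0 ≡ 0 (mod 114).

23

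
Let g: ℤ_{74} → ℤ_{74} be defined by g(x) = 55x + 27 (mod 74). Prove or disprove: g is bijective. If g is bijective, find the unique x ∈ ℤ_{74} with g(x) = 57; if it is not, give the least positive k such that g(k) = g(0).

14

Suppose g(u) = g(v) in ℤ_{74}. Then 55u + 27 ≡ 55v + 27 (mod 74), hence 55(u − v) ≡ 0 (mod 74).
Since gcd(55, 74) = 1, 55 is invertible modulo 74, therefore u − v ≡ 0 (mod 74), i.e. u = v.
We now compute 55⁻¹ mod 74 explicitly. Euclid's algorithm: 74 = 1·55 + 19, 55 = 2·19 + 17, 19 = 1·17 + 2, 17 = 8·2 + 1; back-substituting gives 1 = 35·55 − 26·74, so 55⁻¹ ≡ 35 (mod 74).
Then y ↦ 35(y − 27) is a two-sided inverse to g, so every y ∈ ℤ_{74} has a preimage.
Therefore g is bijective.
Since g is bijective, we find g⁻¹(57): we need 55x ≡ 57 − 27 ≡ 30 (mod 74). Using 55⁻¹ = 35: x ≡ 35·30 = 1050 = 14·74 + 14, so x = 14.
Check: g(14) = 55·14 + 27 = 797 = 10·74 + 57 ≡ 57 (mod 74).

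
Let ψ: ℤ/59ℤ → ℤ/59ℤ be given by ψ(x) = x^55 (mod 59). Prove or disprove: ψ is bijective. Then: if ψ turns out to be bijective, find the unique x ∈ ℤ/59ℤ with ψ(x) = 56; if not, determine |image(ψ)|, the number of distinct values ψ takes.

6

Since 59 is prime, the nonzero elements of ℤ/59ℤ form a cyclic group of order 58.
As gcd(55, 58) = 1, raising to the 55th power is a bijection on this group: if u^55 ≡ v^55 then (uv^{−1})^55 = 1, and the only element of order dividing gcd(55, 58) = 1 is 1, so u = v.
With ψ(0) = 0 this makes ψ injective on all of ℤ/59ℤ, hence bijective (finite equal-size domain and codomain). In particular ψ is bijective.
Since ψ is bijective, we find the preimage of 56. The inverse of x ↦ x^55 on (ℤ/59ℤ)^× is x ↦ x^19, because 55·19 = 1045 = 18·58 + 1 ≡ 1 (mod 58) and x^{58} = 1 for x ≠ 0 (Fermat). So ψ⁻¹(56) = 56^19 mod 59.
Repeated squaring mod 59: 56^1 ≡ 56, 56^2 ≡ 56² = 3136 ≡ 9, 56^4 ≡ 9² = 81 ≡ 22, 56^8 ≡ 22² = 484 ≡ 12, 56^16 ≡ 12² = 144 ≡ 26. Since 19 = 16 + 2 + 1, 56^19 ≡ 26·9·56: 26·9 = 234 ≡ 57, then 57·56 = 3192 ≡ 6. So 56^19 ≡ 6 (mod 59).
Hence ψ⁻¹(56) = 6.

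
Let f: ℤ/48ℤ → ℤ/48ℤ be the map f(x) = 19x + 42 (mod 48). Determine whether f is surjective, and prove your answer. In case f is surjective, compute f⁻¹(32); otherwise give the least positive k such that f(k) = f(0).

2

Recall: surjectivity means every element of the codomain has a preimage under f.
Since gcd(19, 48) = 1, 19 is invertible modulo 48. Euclid's algorithm: 48 = 2·19 + 10, 19 = 1·10 + 9, 10 = 1·9 + 1; back-substituting gives 1 = 43·19 − 17·48, so 19⁻¹ ≡ 43 (mod 48).
For any y ∈ ℤ/48ℤ, x = 43(y − 42) mod 48 satisfies f(x) = 19·43(y − 42) + 42 ≡ y (since 19·43 ≡ 1 mod 48). So every y has a preimage.
Thus f is surjective.
Since f is surjective, we compute f⁻¹(32): solve 19x + 42 ≡ 32 (mod 48), i.e. 19x ≡ 38 (mod 48).
Multiplying by 19⁻¹ = 43 gives x ≡ 43·38 = 1634 = 34·48 + 2 ≡ 2 (mod 48).
Check: f(2) = 19·2 + 42 = 80 = 1·48 + 32 ≡ 32 (mod 48).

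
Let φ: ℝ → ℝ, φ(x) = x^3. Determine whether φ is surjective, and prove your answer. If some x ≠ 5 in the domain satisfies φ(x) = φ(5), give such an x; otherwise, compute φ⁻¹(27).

For any y ∈ ℝ, x = y^{1/3} ∈ ℝ gives φ(x) = y, so φ is surjective.
Since x ↦ x^3 is strictly increasing on ℝ, it is injective there, so no x ≠ 5 in the domain has φ(x) = φ(5). We therefore compute φ⁻¹(27) = 27^{1/3} = 3 (indeed 3^3 = 27).

3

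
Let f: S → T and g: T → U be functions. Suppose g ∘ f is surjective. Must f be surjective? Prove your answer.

No. Take S = {0}, T = {0, 1, 2, 3}, U = {0}, f(a) = 0 for every a ∈ S, and g(b) = 0 for every b ∈ T.
Then g ∘ f is surjective onto {0}, but 3 ∈ T has no preimage under f, so f is not surjective.

not surjective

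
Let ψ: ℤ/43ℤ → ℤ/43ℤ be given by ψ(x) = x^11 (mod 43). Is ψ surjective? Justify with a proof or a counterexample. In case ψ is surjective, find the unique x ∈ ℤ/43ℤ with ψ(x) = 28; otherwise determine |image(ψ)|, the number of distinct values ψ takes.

33

Since 43 is prime, the nonzero elements of ℤ/43ℤ form a cyclic group of order 42.
As gcd(11, 42) = 1, raising to the 11th power is a bijection on this group: if x_1^11 ≡ x_2^11 then (x_1x_2^{−1})^11 = 1, and the only element of order dividing gcd(11, 42) = 1 is 1, so x_1 = x_2.
With ψ(0) = 0 this makes ψ injective on all of ℤ/43ℤ, hence bijective (finite equal-size domain and codomain). In particular ψ is surjective.
Since ψ is surjective, we find the preimage of 28. The inverse of x ↦ x^11 on (ℤ/43ℤ)^× is x ↦ x^23, because 11·23 = 253 = 6·42 + 1 ≡ 1 (mod 42) and x^{42} = 1 for x ≠ 0 (Fermat). So ψ⁻¹(28) = 28^23 mod 43.
Repeated squaring mod 43: 28^1 ≡ 28, 28^2 ≡ 28² = 784 ≡ 10, 28^4 ≡ 10² = 100 ≡ 14, 28^8 ≡ 14² = 196 ≡ 24, 28^16 ≡ 24² = 576 ≡ 17. Since 23 = 16 + 4 + 2 + 1, 28^23 ≡ 17·14·10·28: 17·14 = 238 ≡ 23, then 23·10 = 230 ≡ 15, then 15·28 = 420 ≡ 33. So 28^23 ≡ 33 (mod 43).
Hence ψ⁻¹(28) = 33.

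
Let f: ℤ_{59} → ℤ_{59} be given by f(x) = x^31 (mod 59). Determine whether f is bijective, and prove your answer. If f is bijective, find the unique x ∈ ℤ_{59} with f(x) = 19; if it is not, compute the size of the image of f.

Since 59 is prime, the nonzero elements of ℤ_{59} form a cyclic group of order 58.
As gcd(31, 58) = 1, raising to the 31st power is a bijection on this group: if a^31 ≡ b^31 then (ab^{−1})^31 = 1, and the only element of order dividing gcd(31, 58) = 1 is 1, so a = b.
With f(0) = 0 this makes f injective on all of ℤ_{59}, hence bijective (finite equal-size domain and codomain). In particular f is bijective.
Since f is bijective, we find the preimage of 19. The inverse of x ↦ x^31 on (ℤ_{59})^× is x ↦ x^15, because 31·15 = 465 = 8·58 + 1 ≡ 1 (mod 58) and x^{58} = 1 for x ≠ 0 (Fermat). So f⁻¹(19) = 19^15 mod 59.
Repeated squaring mod 59: 19^1 ≡ 19, 19^2 ≡ 19² = 361 ≡ 7, 19^4 ≡ 7² = 49, 19^8 ≡ 49² = 2401 ≡ 41. Since 15 = 8 + 4 + 2 + 1, 19^15 ≡ 41·49·7·19: 41·49 = 2009 ≡ 3, then 3·7 = 21, then 21·19 = 399 ≡ 45. So 19^15 ≡ 45 (mod 59).
Hence f⁻¹(19) = 45.

45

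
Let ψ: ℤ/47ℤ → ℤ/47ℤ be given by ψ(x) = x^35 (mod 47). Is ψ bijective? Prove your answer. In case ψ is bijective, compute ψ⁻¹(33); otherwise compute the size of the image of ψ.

39

Since 47 is prime, the nonzero elements of ℤ/47ℤ form a cyclic group of order 46.
As gcd(35, 46) = 1, raising to the 35th power is a bijection on this group: if u^35 ≡ v^35 then (uv^{−1})^35 = 1, and the only element of order dividing gcd(35, 46) = 1 is 1, so u = v.
With ψ(0) = 0 this makes ψ injective on all of ℤ/47ℤ, hence bijective (finite equal-size domain and codomain). In particular ψ is bijective.
Since ψ is bijective, we find the preimage of 33. The inverse of x ↦ x^35 on (ℤ/47ℤ)^× is x ↦ x^25, because 35·25 = 875 = 19·46 + 1 ≡ 1 (mod 46) and x^{46} = 1 for x ≠ 0 (Fermat). So ψ⁻¹(33) = 33^25 mod 47.
Repeated squaring mod 47: 33^1 ≡ 33, 33^2 ≡ 33² = 1089 ≡ 8, 33^4 ≡ 8² = 64 ≡ 17, 33^8 ≡ 17² = 289 ≡ 7, 33^16 ≡ 7² = 49 ≡ 2. Since 25 = 16 + 8 + 1, 33^25 ≡ 2·7·33: 2·7 = 14, then 14·33 = 462 ≡ 39. So 33^25 ≡ 39 (mod 47).
Hence ψ⁻¹(33) = 39.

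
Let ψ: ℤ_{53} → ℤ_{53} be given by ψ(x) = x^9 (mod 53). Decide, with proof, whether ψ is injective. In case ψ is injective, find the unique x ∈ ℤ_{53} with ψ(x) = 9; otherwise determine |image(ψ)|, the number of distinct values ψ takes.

Since 53 is prime, the nonzero elements of ℤ_{53} form a cyclic group of order 52.
As gcd(9, 52) = 1, raising to the 9th power is a bijection on this group: if x_1^9 ≡ x_2^9 then (x_1x_2^{−1})^9 = 1, and the only element of order dividing gcd(9, 52) = 1 is 1, so x_1 = x_2.
With ψ(0) = 0 this makes ψ injective on all of ℤ_{53}, hence bijective (finite equal-size domain and codomain). In particular ψ is injective.
Since ψ is injective, we find the preimage of 9. The inverse of x ↦ x^9 on (ℤ_{53})^× is x ↦ x^29, because 9·29 = 261 = 5·52 + 1 ≡ 1 (mod 52) and x^{52} = 1 for x ≠ 0 (Fermat). So ψ⁻¹(9) = 9^29 mod 53.
Repeated squaring mod 53: 9^1 ≡ 9, 9^2 ≡ 9² = 81 ≡ 28, 9^4 ≡ 28² = 784 ≡ 42, 9^8 ≡ 42² = 1764 ≡ 15, 9^16 ≡ 15² = 225 ≡ 13. Since 29 = 16 + 8 + 4 + 1, 9^29 ≡ 13·15·42·9: 13·15 = 195 ≡ 36, then 36·42 = 1512 ≡ 28, then 28·9 = 252 ≡ 40. So 9^29 ≡ 40 (mod 53).
Hence ψ⁻¹(9) = 40.

40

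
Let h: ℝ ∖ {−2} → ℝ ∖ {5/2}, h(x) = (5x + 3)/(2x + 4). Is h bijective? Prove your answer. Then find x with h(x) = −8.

Suppose h(u) = h(v). Cross-multiplying: (5u + 3)(2v + 4) = (5v + 3)(2u + 4).
Expanding both sides and cancelling the symmetric terms leaves 14·(u − v) = 0. Since 14 ≠ 0, u = v. Thus h is injective.
For any y ≠ 5/2, solving y(2x + 4) = 5x + 3 for x gives a well-defined x ≠ −2. So h is surjective.
So h is bijective.
Solving h(x) = −8: cross-multiplying gives 5x + 3 = −8(2x + 4), which rearranges to 21x = −35, so x = −5/3.

-5/3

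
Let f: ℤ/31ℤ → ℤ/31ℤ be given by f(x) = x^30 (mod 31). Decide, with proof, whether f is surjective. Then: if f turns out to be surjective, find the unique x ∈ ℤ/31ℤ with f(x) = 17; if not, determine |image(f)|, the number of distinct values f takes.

2

f(1) = 1^30 = 1.
f(2): Repeated squaring mod 31: 2^1 ≡ 2, 2^2 ≡ 2² = 4, 2^4 ≡ 4² = 16, 2^8 ≡ 16² = 256 ≡ 8, 2^16 ≡ 8² = 64 ≡ 2. Since 30 = 16 + 8 + 4 + 2, 2^30 ≡ 2·8·16·4: 2·8 = 16, then 16·16 = 256 ≡ 8, then 8·4 = 32 ≡ 1. So 2^30 ≡ 1 (mod 31).
So f(1) = f(2) = 1 while 1 ≠ 2, thus f is not injective.
A non-injective map from the 31-element set ℤ/31ℤ to itself takes at most 30 distinct values, so it cannot be surjective. Thus f is not surjective.
Since f is not surjective, we determine |image(f)|. Computing x^30 mod 31 for each x (by repeated squaring, reducing mod 31 at every step), the values f(0), f(1), …, f(30) are: 0, 1, 1, 1, 1, 1, 1, 1, 1, 1, 1, 1, 1, 1, 1, 1, 1, 1, 1, 1, 1, 1, 1, 1, 1, 1, 1, 1, 1, 1, 1.
The distinct values are {0, 1}; there are 2 of them.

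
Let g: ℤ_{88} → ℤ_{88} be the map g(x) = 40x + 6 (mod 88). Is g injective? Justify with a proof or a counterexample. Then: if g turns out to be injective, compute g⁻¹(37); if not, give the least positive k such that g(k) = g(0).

11

We have gcd(40, 88) = 8 > 1. Taking u = 0 and v = 11: g(0) = 6 and g(11) = 40·11 + 6 = 446 ≡ 6 (mod 88).
So g(0) = g(11) while 0 ≠ 11, thus g is not injective.
Since g is not injective, we find the least positive k with g(k) = g(0): this means 40k ≡ 0 (mod 88), i.e. 88 ∣ 40k. Since gcd(40, 88) = 8, dividing through by 8 this holds exactly when 11 ∣ 5k, and as gcd(5, 11) = 1, exactly when 11 ∣ k.
The smallest positive such k is 11.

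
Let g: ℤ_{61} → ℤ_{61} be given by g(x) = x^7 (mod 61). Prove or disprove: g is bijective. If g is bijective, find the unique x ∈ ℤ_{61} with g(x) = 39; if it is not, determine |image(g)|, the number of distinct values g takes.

Since 61 is prime, the nonzero elements of ℤ_{61} form a cyclic group of order 60.
As gcd(7, 60) = 1, raising to the 7th power is a bijection on this group: if x_1^7 ≡ x_2^7 then (x_1x_2^{−1})^7 = 1, and the only element of order dividing gcd(7, 60) = 1 is 1, so x_1 = x_2.
With g(0) = 0 this makes g injective on all of ℤ_{61}, hence bijective (finite equal-size domain and codomain). In particular g is bijective.
Since g is bijective, we find the preimage of 39. The inverse of x ↦ x^7 on (ℤ_{61})^× is x ↦ x^43, because 7·43 = 301 = 5·60 + 1 ≡ 1 (mod 60) and x^{60} = 1 for x ≠ 0 (Fermat). So g⁻¹(39) = 39^43 mod 61.
Repeated squaring mod 61: 39^1 ≡ 39, 39^2 ≡ 39² = 1521 ≡ 57, 39^4 ≡ 57² = 3249 ≡ 16, 39^8 ≡ 16² = 256 ≡ 12, 39^16 ≡ 12² = 144 ≡ 22, 39^32 ≡ 22² = 484 ≡ 57. Since 43 = 32 + 8 + 2 + 1, 39^43 ≡ 57·12·57·39: 57·12 = 684 ≡ 13, then 13·57 = 741 ≡ 9, then 9·39 = 351 ≡ 46. So 39^43 ≡ 46 (mod 61).
Hence g⁻¹(39) = 46.

46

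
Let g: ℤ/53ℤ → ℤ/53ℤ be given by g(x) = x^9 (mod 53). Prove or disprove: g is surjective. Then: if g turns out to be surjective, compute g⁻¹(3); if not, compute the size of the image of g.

Since 53 is prime, the nonzero elements of ℤ/53ℤ form a cyclic group of order 52.
As gcd(9, 52) = 1, raising to the 9th power is a bijection on this group: if u^9 ≡ v^9 then (uv^{−1})^9 = 1, and the only element of order dividing gcd(9, 52) = 1 is 1, so u = v.
With g(0) = 0 this makes g injective on all of ℤ/53ℤ, hence bijective (finite equal-size domain and codomain). In particular g is surjective.
Since g is surjective, we find the preimage of 3. The inverse of x ↦ x^9 on (ℤ/53ℤ)^× is x ↦ x^29, because 9·29 = 261 = 5·52 + 1 ≡ 1 (mod 52) and x^{52} = 1 for x ≠ 0 (Fermat). So g⁻¹(3) = 3^29 mod 53.
Repeated squaring mod 53: 3^1 ≡ 3, 3^2 ≡ 3² = 9, 3^4 ≡ 9² = 81 ≡ 28, 3^8 ≡ 28² = 784 ≡ 42, 3^16 ≡ 42² = 1764 ≡ 15. Since 29 = 16 + 8 + 4 + 1, 3^29 ≡ 15·42·28·3: 15·42 = 630 ≡ 47, then 47·28 = 1316 ≡ 44, then 44·3 = 132 ≡ 26. So 3^29 ≡ 26 (mod 53).
Hence g⁻¹(3) = 26.

26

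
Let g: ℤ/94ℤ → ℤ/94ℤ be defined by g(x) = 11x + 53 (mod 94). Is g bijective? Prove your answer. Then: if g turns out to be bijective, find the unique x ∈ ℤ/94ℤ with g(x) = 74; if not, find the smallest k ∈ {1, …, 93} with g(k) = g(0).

If g(a) = g(b), then 11a ≡ 11b (mod 94). Because gcd(11, 94) = 1, we may cancel 11 to get a ≡ b (mod 94).
We now compute 11⁻¹ mod 94 explicitly. Euclid's algorithm: 94 = 8·11 + 6, 11 = 1·6 + 5, 6 = 1·5 + 1; back-substituting gives 1 = 77·11 − 9·94, so 11⁻¹ ≡ 77 (mod 94).
For any y ∈ ℤ/94ℤ, x = 77(y − 53) mod 94 satisfies g(x) = 11·77(y − 53) + 53 ≡ y (since 11·77 ≡ 1 mod 94). So every y has a preimage.
Therefore g is bijective.
Since g is bijective, we find g⁻¹(74): we need 11x ≡ 74 − 53 ≡ 21 (mod 94). Using 11⁻¹ = 77: x ≡ 77·21 = 1617 = 17·94 + 19, so x = 19.
Check: g(19) = 11·19 + 53 = 262 = 2·94 + 74 ≡ 74 (mod 94).

19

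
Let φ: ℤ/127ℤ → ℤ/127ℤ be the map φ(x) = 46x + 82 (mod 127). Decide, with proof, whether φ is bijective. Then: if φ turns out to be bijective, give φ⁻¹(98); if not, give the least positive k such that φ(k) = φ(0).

By definition, injectivity means: for all a, b in the domain, φ(a) = φ(b) implies a = b.
Suppose φ(a) = φ(b) in ℤ/127ℤ. Then 46a + 82 ≡ 46b + 82 (mod 127), so 46(a − b) ≡ 0 (mod 127).
Since gcd(46, 127) = 1, 46 is invertible modulo 127, thus a − b ≡ 0 (mod 127), i.e. a = b.
We now compute 46⁻¹ mod 127 explicitly. Euclid's algorithm: 127 = 2·46 + 35, 46 = 1·35 + 11, 35 = 3·11 + 2, 11 = 5·2 + 1; back-substituting gives 1 = 58·46 − 21·127, so 46⁻¹ ≡ 58 (mod 127).
Then y ↦ 58(y − 82) is a two-sided inverse to φ, so every y ∈ ℤ/127ℤ has a preimage.
Hence φ is bijective.
Since φ is bijective, we find φ⁻¹(98): we need 46x ≡ 98 − 82 ≡ 16 (mod 127). Using 46⁻¹ = 58: x ≡ 58·16 = 928 = 7·127 + 39, so x = 39.
Check: φ(39) = 46·39 + 82 = 1876 = 14·127 + 98 ≡ 98 (mod 127).

39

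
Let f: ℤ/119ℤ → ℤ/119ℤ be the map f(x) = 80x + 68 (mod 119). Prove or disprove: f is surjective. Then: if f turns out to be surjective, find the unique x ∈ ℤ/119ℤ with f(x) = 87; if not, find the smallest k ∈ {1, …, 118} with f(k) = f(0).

Since gcd(80, 119) = 1, 80 is invertible modulo 119. Euclid's algorithm: 119 = 1·80 + 39, 80 = 2·39 + 2, 39 = 19·2 + 1; back-substituting gives 1 = 61·80 − 41·119, so 80⁻¹ ≡ 61 (mod 119).
Then y ↦ 61(y − 68) is a two-sided inverse to f, so every y ∈ ℤ/119ℤ has a preimage.
Hence f is surjective.
Since f is surjective, we find f⁻¹(87): we need 80x ≡ 87 − 68 ≡ 19 (mod 119). Using 80⁻¹ = 61: x ≡ 61·19 = 1159 = 9·119 + 88, so x = 88.
Check: f(88) = 80·88 + 68 = 7108 = 59·119 + 87 ≡ 87 (mod 119).

88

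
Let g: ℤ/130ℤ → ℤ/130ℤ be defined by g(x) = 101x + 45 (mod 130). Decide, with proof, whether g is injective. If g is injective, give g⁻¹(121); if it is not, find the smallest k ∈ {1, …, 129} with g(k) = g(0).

Recall: g is injective if g(u) = g(v) implies u = v.
Suppose g(u) = g(v) in ℤ/130ℤ. Then 101u + 45 ≡ 101v + 45 (mod 130), thus 101(u − v) ≡ 0 (mod 130).
Since gcd(101, 130) = 1, 101 is invertible modulo 130, hence u − v ≡ 0 (mod 130), i.e. u = v.
Therefore g is injective.
We now compute 101⁻¹ mod 130 explicitly. Euclid's algorithm: 130 = 1·101 + 29, 101 = 3·29 + 14, 29 = 2·14 + 1; back-substituting gives 1 = 121·101 − 94·130, so 101⁻¹ ≡ 121 (mod 130).
Since g is injective, we compute g⁻¹(121): solve 101x + 45 ≡ 121 (mod 130), i.e. 101x ≡ 76 (mod 130).
Multiplying by 101⁻¹ = 121 gives x ≡ 121·76 = 9196 = 70·130 + 96 ≡ 96 (mod 130).
Check: g(96) = 101·96 + 45 = 9741 = 74·130 + 121 ≡ 121 (mod 130).

96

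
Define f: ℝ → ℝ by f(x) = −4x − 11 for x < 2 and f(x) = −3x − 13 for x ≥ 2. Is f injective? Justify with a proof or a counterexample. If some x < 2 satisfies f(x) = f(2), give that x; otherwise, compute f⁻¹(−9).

Both pieces are strictly decreasing (slopes −4 and −3), so each is injective on its own interval.
The left piece maps (−∞, 2) onto (−19, ∞); the right piece maps [2, ∞) onto (−∞, −19].
These images are disjoint, so no value is attained by both pieces. Therefore f is injective.
Because the two images are disjoint, no x < 2 has f(x) = f(2), so we compute f⁻¹(−9): −9 lies in (−19, ∞), so solve −4x − 11 = −9: x = (−9 + 11)/(−4) = −1/2.

-1/2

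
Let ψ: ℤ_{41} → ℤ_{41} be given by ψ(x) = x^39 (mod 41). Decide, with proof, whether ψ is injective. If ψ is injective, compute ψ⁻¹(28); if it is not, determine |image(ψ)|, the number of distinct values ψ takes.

22

Since 41 is prime, the nonzero elements of ℤ_{41} form a cyclic group of order 40.
As gcd(39, 40) = 1, raising to the 39th power is a bijection on this group: if u^39 ≡ v^39 then (uv^{−1})^39 = 1, and the only element of order dividing gcd(39, 40) = 1 is 1, so u = v.
With ψ(0) = 0 this makes ψ injective on all of ℤ_{41}, hence bijective (finite equal-size domain and codomain). In particular ψ is injective.
Since ψ is injective, we find the preimage of 28. The inverse of x ↦ x^39 on (ℤ_{41})^× is x ↦ x^39, because 39·39 = 1521 = 38·40 + 1 ≡ 1 (mod 40) and x^{40} = 1 for x ≠ 0 (Fermat). So ψ⁻¹(28) = 28^39 mod 41.
Repeated squaring mod 41: 28^1 ≡ 28, 28^2 ≡ 28² = 784 ≡ 5, 28^4 ≡ 5² = 25, 28^8 ≡ 25² = 625 ≡ 10, 28^16 ≡ 10² = 100 ≡ 18, 28^32 ≡ 18² = 324 ≡ 37. Since 39 = 32 + 4 + 2 + 1, 28^39 ≡ 37·25·5·28: 37·25 = 925 ≡ 23, then 23·5 = 115 ≡ 33, then 33·28 = 924 ≡ 22. So 28^39 ≡ 22 (mod 41).
Hence ψ⁻¹(28) = 22.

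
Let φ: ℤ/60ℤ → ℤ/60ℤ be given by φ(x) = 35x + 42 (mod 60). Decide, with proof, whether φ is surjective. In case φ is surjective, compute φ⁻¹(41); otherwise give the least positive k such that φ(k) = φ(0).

Recall that surjectivity means every element of the codomain has a preimage under φ.
Since gcd(35, 60) = 5, we have 35x ≡ 0 (mod 5) for all x, so φ(x) ≡ 2 (mod 5).
But 0 ≢ 2 (mod 5), so 0 ∈ ℤ/60ℤ has no preimage. Therefore φ is not surjective.
Since φ is not surjective, we find the least positive k with φ(k) = φ(0): this means 35k ≡ 0 (mod 60), i.e. 60 ∣ 35k. Since gcd(35, 60) = 5, dividing through by 5 this holds exactly when 12 ∣ 7k, and as gcd(7, 12) = 1, exactly when 12 ∣ k.
The smallest positive such k is 12.

12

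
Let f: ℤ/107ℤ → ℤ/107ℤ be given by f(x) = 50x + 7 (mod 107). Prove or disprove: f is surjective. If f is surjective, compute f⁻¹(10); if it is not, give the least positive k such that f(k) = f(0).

45

By definition, surjectivity means every element of the codomain has a preimage under f.
Since gcd(50, 107) = 1, 50 is invertible modulo 107. Euclid's algorithm: 107 = 2·50 + 7, 50 = 7·7 + 1; back-substituting gives 1 = 15·50 − 7·107, so 50⁻¹ ≡ 15 (mod 107).
Then y ↦ 15(y − 7) is a two-sided inverse to f, so every y ∈ ℤ/107ℤ has a preimage.
Therefore f is surjective.
Since f is surjective, we compute f⁻¹(10): solve 50x + 7 ≡ 10 (mod 107), i.e. 50x ≡ 3 (mod 107).
Multiplying by 50⁻¹ = 15 gives x ≡ 15·3 = 45 ≡ 45 (mod 107).
Check: f(45) = 50·45 + 7 = 2257 = 21·107 + 10 ≡ 10 (mod 107).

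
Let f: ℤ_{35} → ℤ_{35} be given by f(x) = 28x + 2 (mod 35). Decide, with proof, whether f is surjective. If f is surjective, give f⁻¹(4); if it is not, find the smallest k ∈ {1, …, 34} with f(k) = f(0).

By definition, f is surjective if every y in the codomain equals f(x) for some x in the domain.
Since gcd(28, 35) = 7, we have 28x ≡ 0 (mod 7) for all x, so f(x) ≡ 2 (mod 7).
But 0 ≢ 2 (mod 7), so 0 ∈ ℤ_{35} has no preimage. Hence f is not surjective.
Since f is not surjective, we find the least positive k with f(k) = f(0): this means 28k ≡ 0 (mod 35), i.e. 35 ∣ 28k. Since gcd(28, 35) = 7, dividing through by 7 this holds exactly when 5 ∣ 4k, and as gcd(4, 5) = 1, exactly when 5 ∣ k.
The smallest positive such k is 5.

5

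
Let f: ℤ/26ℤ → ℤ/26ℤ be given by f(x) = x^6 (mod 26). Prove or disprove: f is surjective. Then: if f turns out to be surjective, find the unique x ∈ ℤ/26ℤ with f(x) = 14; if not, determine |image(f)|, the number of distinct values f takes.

f(1) = 1^6 = 1.
f(3): Repeated squaring mod 26: 3^1 ≡ 3, 3^2 ≡ 3² = 9, 3^4 ≡ 9² = 81 ≡ 3. Since 6 = 4 + 2, 3^6 ≡ 3·9: 3·9 = 27 ≡ 1. So 3^6 ≡ 1 (mod 26).
So f(1) = f(3) = 1 while 1 ≠ 3, so f is not injective.
A non-injective map from the 26-element set ℤ/26ℤ to itself takes at most 25 distinct values, so it cannot be surjective. Hence f is not surjective.
Since f is not surjective, we determine |image(f)|. Computing x^6 mod 26 for each x (by repeated squaring, reducing mod 26 at every step), the values f(0), f(1), …, f(25) are: 0, 1, 12, 1, 14, 25, 12, 25, 12, 1, 14, 25, 14, 13, 14, 25, 14, 1, 12, 25, 12, 25, 14, 1, 12, 1.
The distinct values are {0, 1, 12, 13, 14, 25}; there are 6 of them.

6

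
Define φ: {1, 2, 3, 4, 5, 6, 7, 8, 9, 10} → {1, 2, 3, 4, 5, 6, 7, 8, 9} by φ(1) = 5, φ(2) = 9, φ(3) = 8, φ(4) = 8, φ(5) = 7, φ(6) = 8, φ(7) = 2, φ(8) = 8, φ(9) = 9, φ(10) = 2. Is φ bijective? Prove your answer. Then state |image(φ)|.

5

φ(3) = 8 = φ(4) with 3 ≠ 4, so φ is not injective, hence not bijective.
The image of φ is {2, 5, 7, 8, 9}, which has 5 elements.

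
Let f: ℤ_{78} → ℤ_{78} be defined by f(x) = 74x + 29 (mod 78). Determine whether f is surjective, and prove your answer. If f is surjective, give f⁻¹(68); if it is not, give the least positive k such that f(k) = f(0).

Since gcd(74, 78) = 2, we have 74x ≡ 0 (mod 2) for all x, so f(x) ≡ 1 (mod 2).
But 0 ≢ 1 (mod 2), so 0 ∈ ℤ_{78} has no preimage. So f is not surjective.
Since f is not surjective, we find the least positive k with f(k) = f(0): this means 74k ≡ 0 (mod 78), i.e. 78 ∣ 74k. Since gcd(74, 78) = 2, dividing through by 2 this holds exactly when 39 ∣ 37k, and as gcd(37, 39) = 1, exactly when 39 ∣ k.
The smallest positive such k is 39.

39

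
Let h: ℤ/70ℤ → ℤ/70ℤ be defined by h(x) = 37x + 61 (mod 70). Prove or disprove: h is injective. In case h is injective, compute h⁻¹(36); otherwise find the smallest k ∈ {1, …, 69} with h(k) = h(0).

5

If h(a) = h(b), then 37a ≡ 37b (mod 70). Because gcd(37, 70) = 1, we may cancel 37 to get a ≡ b (mod 70).
Therefore h is injective.
We now compute 37⁻¹ mod 70 explicitly. Euclid's algorithm: 70 = 1·37 + 33, 37 = 1·33 + 4, 33 = 8·4 + 1; back-substituting gives 1 = 53·37 − 28·70, so 37⁻¹ ≡ 53 (mod 70).
Since h is injective, we find h⁻¹(36): we need 37x ≡ 36 − 61 ≡ 45 (mod 70). Using 37⁻¹ = 53: x ≡ 53·45 = 2385 = 34·70 + 5, so x = 5.
Check: h(5) = 37·5 + 61 = 246 = 3·70 + 36 ≡ 36 (mod 70).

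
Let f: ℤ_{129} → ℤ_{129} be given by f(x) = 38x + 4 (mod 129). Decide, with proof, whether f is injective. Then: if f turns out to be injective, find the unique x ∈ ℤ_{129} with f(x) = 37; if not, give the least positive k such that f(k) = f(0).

45

Suppose f(a) = f(b) in ℤ_{129}. Then 38a + 4 ≡ 38b + 4 (mod 129), thus 38(a − b) ≡ 0 (mod 129).
Since gcd(38, 129) = 1, 38 is invertible modulo 129, therefore a − b ≡ 0 (mod 129), i.e. a = b.
Therefore f is injective.
We now compute 38⁻¹ mod 129 explicitly. Euclid's algorithm: 129 = 3·38 + 15, 38 = 2·15 + 8, 15 = 1·8 + 7, 8 = 1·7 + 1; back-substituting gives 1 = 17·38 − 5·129, so 38⁻¹ ≡ 17 (mod 129).
Since f is injective, we find f⁻¹(37): we need 38x ≡ 37 − 4 ≡ 33 (mod 129). Using 38⁻¹ = 17: x ≡ 17·33 = 561 = 4·129 + 45, so x = 45.
Check: f(45) = 38·45 + 4 = 1714 = 13·129 + 37 ≡ 37 (mod 129).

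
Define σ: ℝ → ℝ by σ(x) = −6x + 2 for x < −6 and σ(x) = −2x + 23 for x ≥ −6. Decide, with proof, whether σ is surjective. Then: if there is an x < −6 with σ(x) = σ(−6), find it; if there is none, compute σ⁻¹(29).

-3

Both pieces are strictly decreasing (slopes −6 and −2), so each is injective on its own interval.
The left piece maps (−∞, −6) onto (38, ∞); the right piece maps [−6, ∞) onto (−∞, 35].
The union (38, ∞) ∪ (−∞, 35] omits the interval between 38 and 35; in particular 38 has no preimage. So σ is not surjective.
Because the two images are disjoint, no x < −6 has σ(x) = σ(−6), so we compute σ⁻¹(29): 29 lies in (−∞, 35], so solve −2x + 23 = 29: x = (29 − 23)/(−2) = −3.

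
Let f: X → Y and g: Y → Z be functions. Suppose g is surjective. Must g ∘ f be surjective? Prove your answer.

not surjective

No. Take X = {1}, Y = Z = {1, 2}, f(1) = 1, and g = identity (surjective).
Then (g ∘ f)(1) = 1, and 2 ∈ Z has no preimage under g ∘ f, so g ∘ f is not surjective.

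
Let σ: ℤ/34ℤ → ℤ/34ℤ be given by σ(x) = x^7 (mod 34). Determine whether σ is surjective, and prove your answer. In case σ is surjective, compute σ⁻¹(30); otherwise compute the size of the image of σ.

Computing x^7 mod 34 for each x (by repeated squaring, reducing mod 34 at every step), the values σ(0), σ(1), …, σ(33) are: 0, 1, 26, 11, 30, 27, 14, 29, 32, 19, 22, 3, 24, 21, 6, 25, 16, 17, 18, 9, 28, 13, 10, 31, 12, 15, 2, 5, 20, 7, 4, 23, 8, 33.
Every element of ℤ/34ℤ appears exactly once in this list, so σ is a bijection, and in particular surjective.
Since σ is surjective, we read off the preimage of 30 from the same table: σ(4) = 30, so σ⁻¹(30) = 4.

4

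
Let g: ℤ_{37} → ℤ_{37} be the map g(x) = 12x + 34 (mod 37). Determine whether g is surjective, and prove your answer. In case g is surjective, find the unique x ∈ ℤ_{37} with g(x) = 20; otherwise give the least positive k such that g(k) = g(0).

Since gcd(12, 37) = 1, 12 is invertible modulo 37. Euclid's algorithm: 37 = 3·12 + 1; back-substituting gives 1 = 34·12 − 11·37, so 12⁻¹ ≡ 34 (mod 37).
For any y ∈ ℤ_{37}, x = 34(y − 34) mod 37 satisfies g(x) = 12·34(y − 34) + 34 ≡ y (since 12·34 ≡ 1 mod 37). So every y has a preimage.
Thus g is surjective.
Since g is surjective, we compute g⁻¹(20): solve 12x + 34 ≡ 20 (mod 37), i.e. 12x ≡ 23 (mod 37).
Multiplying by 12⁻¹ = 34 gives x ≡ 34·23 = 782 = 21·37 + 5 ≡ 5 (mod 37).
Check: g(5) = 12·5 + 34 = 94 = 2·37 + 20 ≡ 20 (mod 37).

5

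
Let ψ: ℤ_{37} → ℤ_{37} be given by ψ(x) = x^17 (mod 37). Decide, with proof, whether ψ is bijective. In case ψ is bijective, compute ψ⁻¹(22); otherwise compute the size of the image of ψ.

5

Since 37 is prime, the nonzero elements of ℤ_{37} form a cyclic group of order 36.
As gcd(17, 36) = 1, raising to the 17th power is a bijection on this group: if s^17 ≡ t^17 then (st^{−1})^17 = 1, and the only element of order dividing gcd(17, 36) = 1 is 1, so s = t.
With ψ(0) = 0 this makes ψ injective on all of ℤ_{37}, hence bijective (finite equal-size domain and codomain). In particular ψ is bijective.
Since ψ is bijective, we find the preimage of 22. The inverse of x ↦ x^17 on (ℤ_{37})^× is x ↦ x^17, because 17·17 = 289 = 8·36 + 1 ≡ 1 (mod 36) and x^{36} = 1 for x ≠ 0 (Fermat). So ψ⁻¹(22) = 22^17 mod 37.
Repeated squaring mod 37: 22^1 ≡ 22, 22^2 ≡ 22² = 484 ≡ 3, 22^4 ≡ 3² = 9, 22^8 ≡ 9² = 81 ≡ 7, 22^16 ≡ 7² = 49 ≡ 12. Since 17 = 16 + 1, 22^17 ≡ 12·22: 12·22 = 264 ≡ 5. So 22^17 ≡ 5 (mod 37).
Hence ψ⁻¹(22) = 5.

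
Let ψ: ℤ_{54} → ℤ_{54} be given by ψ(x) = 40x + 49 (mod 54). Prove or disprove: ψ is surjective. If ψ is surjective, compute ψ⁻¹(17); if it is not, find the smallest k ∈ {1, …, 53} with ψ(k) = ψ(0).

27

Since gcd(40, 54) = 2, we have 40x ≡ 0 (mod 2) for all x, so ψ(x) ≡ 1 (mod 2).
But 0 ≢ 1 (mod 2), so 0 ∈ ℤ_{54} has no preimage. Hence ψ is not surjective.
Since ψ is not surjective, we find the least positive k with ψ(k) = ψ(0): this means 40k ≡ 0 (mod 54), i.e. 54 ∣ 40k. Since gcd(40, 54) = 2, dividing through by 2 this holds exactly when 27 ∣ 20k, and as gcd(20, 27) = 1, exactly when 27 ∣ k.
The smallest positive such k is 27.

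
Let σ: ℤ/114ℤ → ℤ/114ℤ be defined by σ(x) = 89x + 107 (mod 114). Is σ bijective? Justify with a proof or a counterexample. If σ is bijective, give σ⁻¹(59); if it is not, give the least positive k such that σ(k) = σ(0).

84

By definition, injectivity means: for all x_1, x_2 in the domain, σ(x_1) = σ(x_2) implies x_1 = x_2.
If σ(x_1) = σ(x_2), then 89x_1 ≡ 89x_2 (mod 114). Because gcd(89, 114) = 1, we may cancel 89 to get x_1 ≡ x_2 (mod 114).
We now compute 89⁻¹ mod 114 explicitly. Euclid's algorithm: 114 = 1·89 + 25, 89 = 3·25 + 14, 25 = 1·14 + 11, 14 = 1·11 + 3, 11 = 3·3 + 2, 3 = 1·2 + 1; back-substituting gives 1 = 41·89 − 32·114, so 89⁻¹ ≡ 41 (mod 114).
For any y ∈ ℤ/114ℤ, x = 41(y − 107) mod 114 satisfies σ(x) = 89·41(y − 107) + 107 ≡ y (since 89·41 ≡ 1 mod 114). So every y has a preimage.
Thus σ is bijective.
Since σ is bijective, we compute σ⁻¹(59): solve 89x + 107 ≡ 59 (mod 114), i.e. 89x ≡ 66 (mod 114).
Multiplying by 89⁻¹ = 41 gives x ≡ 41·66 = 2706 = 23·114 + 84 ≡ 84 (mod 114).
Check: σ(84) = 89·84 + 107 = 7583 = 66·114 + 59 ≡ 59 (mod 114).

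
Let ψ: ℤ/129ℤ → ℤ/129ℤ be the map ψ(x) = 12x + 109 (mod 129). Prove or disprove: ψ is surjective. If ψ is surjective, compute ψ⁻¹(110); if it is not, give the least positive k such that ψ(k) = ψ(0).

43

Recall that ψ is surjective if every y in the codomain equals ψ(x) for some x in the domain.
Since gcd(12, 129) = 3, we have 12x ≡ 0 (mod 3) for all x, so ψ(x) ≡ 1 (mod 3).
But 0 ≢ 1 (mod 3), so 0 ∈ ℤ/129ℤ has no preimage. Therefore ψ is not surjective.
Since ψ is not surjective, we find the least positive k with ψ(k) = ψ(0): this means 12k ≡ 0 (mod 129), i.e. 129 ∣ 12k. Since gcd(12, 129) = 3, dividing through by 3 this holds exactly when 43 ∣ 4k, and as gcd(4, 43) = 1, exactly when 43 ∣ k.
The smallest positive such k is 43.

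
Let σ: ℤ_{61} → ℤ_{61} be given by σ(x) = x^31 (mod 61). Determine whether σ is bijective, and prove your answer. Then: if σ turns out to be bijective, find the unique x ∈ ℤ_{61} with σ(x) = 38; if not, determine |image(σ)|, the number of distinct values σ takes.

Since 61 is prime, the nonzero elements of ℤ_{61} form a cyclic group of order 60.
As gcd(31, 60) = 1, raising to the 31st power is a bijection on this group: if s^31 ≡ t^31 then (st^{−1})^31 = 1, and the only element of order dividing gcd(31, 60) = 1 is 1, so s = t.
With σ(0) = 0 this makes σ injective on all of ℤ_{61}, hence bijective (finite equal-size domain and codomain). In particular σ is bijective.
Since σ is bijective, we find the preimage of 38. The inverse of x ↦ x^31 on (ℤ_{61})^× is x ↦ x^31, because 31·31 = 961 = 16·60 + 1 ≡ 1 (mod 60) and x^{60} = 1 for x ≠ 0 (Fermat). So σ⁻¹(38) = 38^31 mod 61.
Repeated squaring mod 61: 38^1 ≡ 38, 38^2 ≡ 38² = 1444 ≡ 41, 38^4 ≡ 41² = 1681 ≡ 34, 38^8 ≡ 34² = 1156 ≡ 58, 38^16 ≡ 58² = 3364 ≡ 9. Since 31 = 16 + 8 + 4 + 2 + 1, 38^31 ≡ 9·58·34·41·38: 9·58 = 522 ≡ 34, then 34·34 = 1156 ≡ 58, then 58·41 = 2378 ≡ 60, then 60·38 = 2280 ≡ 23. So 38^31 ≡ 23 (mod 61).
Hence σ⁻¹(38) = 23.

23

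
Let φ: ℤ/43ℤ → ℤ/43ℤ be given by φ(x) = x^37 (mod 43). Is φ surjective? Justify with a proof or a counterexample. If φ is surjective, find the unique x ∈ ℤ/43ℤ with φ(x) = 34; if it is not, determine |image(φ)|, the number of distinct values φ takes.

Since 43 is prime, the nonzero elements of ℤ/43ℤ form a cyclic group of order 42.
As gcd(37, 42) = 1, raising to the 37th power is a bijection on this group: if s^37 ≡ t^37 then (st^{−1})^37 = 1, and the only element of order dividing gcd(37, 42) = 1 is 1, so s = t.
With φ(0) = 0 this makes φ injective on all of ℤ/43ℤ, hence bijective (finite equal-size domain and codomain). In particular φ is surjective.
Since φ is surjective, we find the preimage of 34. The inverse of x ↦ x^37 on (ℤ/43ℤ)^× is x ↦ x^25, because 37·25 = 925 = 22·42 + 1 ≡ 1 (mod 42) and x^{42} = 1 for x ≠ 0 (Fermat). So φ⁻¹(34) = 34^25 mod 43.
Repeated squaring mod 43: 34^1 ≡ 34, 34^2 ≡ 34² = 1156 ≡ 38, 34^4 ≡ 38² = 1444 ≡ 25, 34^8 ≡ 25² = 625 ≡ 23, 34^16 ≡ 23² = 529 ≡ 13. Since 25 = 16 + 8 + 1, 34^25 ≡ 13·23·34: 13·23 = 299 ≡ 41, then 41·34 = 1394 ≡ 18. So 34^25 ≡ 18 (mod 43).
Hence φ⁻¹(34) = 18.

18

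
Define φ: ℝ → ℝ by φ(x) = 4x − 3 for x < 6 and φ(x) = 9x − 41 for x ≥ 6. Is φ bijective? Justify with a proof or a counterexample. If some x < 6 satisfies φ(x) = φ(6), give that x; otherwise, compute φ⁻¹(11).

4

Both pieces are strictly increasing (slopes 4 and 9), so each is injective on its own interval.
The left piece maps (−∞, 6) onto (−∞, 21); the right piece maps [6, ∞) onto [13, ∞).
These images overlap. In particular φ(6) = 13 (right piece), and solving 4x − 3 = 13 on the left piece gives x = 4 < 6.
So φ(4) = φ(6) with 4 ≠ 6, and φ is not injective, hence not bijective. This x = 4 is the requested value below 6.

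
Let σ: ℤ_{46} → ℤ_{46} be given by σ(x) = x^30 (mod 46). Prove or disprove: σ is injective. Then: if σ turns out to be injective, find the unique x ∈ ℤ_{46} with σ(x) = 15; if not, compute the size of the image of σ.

24

σ(22): Repeated squaring mod 46: 22^1 ≡ 22, 22^2 ≡ 22² = 484 ≡ 24, 22^4 ≡ 24² = 576 ≡ 24, 22^8 ≡ 24² = 576 ≡ 24, 22^16 ≡ 24² = 576 ≡ 24. Since 30 = 16 + 8 + 4 + 2, 22^30 ≡ 24·24·24·24: 24·24 = 576 ≡ 24, then 24·24 = 576 ≡ 24, then 24·24 = 576 ≡ 24. So 22^30 ≡ 24 (mod 46).
σ(24): Repeated squaring mod 46: 24^1 ≡ 24, 24^2 ≡ 24² = 576 ≡ 24, 24^4 ≡ 24² = 576 ≡ 24, 24^8 ≡ 24² = 576 ≡ 24, 24^16 ≡ 24² = 576 ≡ 24. Since 30 = 16 + 8 + 4 + 2, 24^30 ≡ 24·24·24·24: 24·24 = 576 ≡ 24, then 24·24 = 576 ≡ 24, then 24·24 = 576 ≡ 24. So 24^30 ≡ 24 (mod 46).
So σ(22) = σ(24) = 24 while 22 ≠ 24, hence σ is not injective.
Since σ is not injective, we determine |image(σ)|. Computing x^30 mod 46 for each x (by repeated squaring, reducing mod 46 at every step), the values σ(0), σ(1), …, σ(45) are: 0, 1, 26, 29, 32, 39, 18, 35, 4, 13, 2, 31, 8, 25, 36, 27, 12, 41, 16, 9, 6, 3, 24, 23, 24, 3, 6, 9, 16, 41, 12, 27, 36, 25, 8, 31, 2, 13, 4, 35, 18, 39, 32, 29, 26, 1.
The distinct values are {0, 1, 2, 3, 4, 6, 8, 9, 12, 13, 16, 18, 23, 24, 25, 26, 27, 29, 31, 32, 35, 36, 39, 41}; there are 24 of them.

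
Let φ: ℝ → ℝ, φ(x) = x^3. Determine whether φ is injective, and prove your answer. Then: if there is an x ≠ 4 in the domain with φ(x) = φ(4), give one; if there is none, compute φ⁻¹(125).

On ℝ, x ↦ x^3 is strictly increasing (since 3 is odd), so φ(s) = φ(t) forces s = t. Therefore φ is injective.
Since x ↦ x^3 is strictly increasing on ℝ, it is injective there, so no x ≠ 4 in the domain has φ(x) = φ(4). We therefore compute φ⁻¹(125) = 125^{1/3} = 5 (indeed 5^3 = 125).

5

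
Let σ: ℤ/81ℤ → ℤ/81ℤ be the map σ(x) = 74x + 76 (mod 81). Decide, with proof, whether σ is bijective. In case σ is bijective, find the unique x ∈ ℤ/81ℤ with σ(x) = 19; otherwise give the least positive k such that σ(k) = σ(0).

Recall that injectivity means: for all x_1, x_2 in the domain, σ(x_1) = σ(x_2) implies x_1 = x_2.
If σ(x_1) = σ(x_2), then 74x_1 ≡ 74x_2 (mod 81). Because gcd(74, 81) = 1, we may cancel 74 to get x_1 ≡ x_2 (mod 81).
We now compute 74⁻¹ mod 81 explicitly. Euclid's algorithm: 81 = 1·74 + 7, 74 = 10·7 + 4, 7 = 1·4 + 3, 4 = 1·3 + 1; back-substituting gives 1 = 23·74 − 21·81, so 74⁻¹ ≡ 23 (mod 81).
For any y ∈ ℤ/81ℤ, x = 23(y − 76) mod 81 satisfies σ(x) = 74·23(y − 76) + 76 ≡ y (since 74·23 ≡ 1 mod 81). So every y has a preimage.
Therefore σ is bijective.
Since σ is bijective, we find σ⁻¹(19): we need 74x ≡ 19 − 76 ≡ 24 (mod 81). Using 74⁻¹ = 23: x ≡ 23·24 = 552 = 6·81 + 66, so x = 66.
Check: σ(66) = 74·66 + 76 = 4960 = 61·81 + 19 ≡ 19 (mod 81).

66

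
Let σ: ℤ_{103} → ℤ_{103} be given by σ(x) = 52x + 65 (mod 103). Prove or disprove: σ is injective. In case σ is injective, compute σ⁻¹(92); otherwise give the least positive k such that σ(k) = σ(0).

54

Recall: σ is injective when σ(s) = σ(t) forces s = t.
If σ(s) = σ(t), then 52s ≡ 52t (mod 103). Because gcd(52, 103) = 1, we may cancel 52 to get s ≡ t (mod 103).
So σ is injective.
We now compute 52⁻¹ mod 103 explicitly. Euclid's algorithm: 103 = 1·52 + 51, 52 = 1·51 + 1; back-substituting gives 1 = 2·52 − 1·103, so 52⁻¹ ≡ 2 (mod 103).
Since σ is injective, we compute σ⁻¹(92): solve 52x + 65 ≡ 92 (mod 103), i.e. 52x ≡ 27 (mod 103).
Multiplying by 52⁻¹ = 2 gives x ≡ 2·27 = 54 ≡ 54 (mod 103).
Check: σ(54) = 52·54 + 65 = 2873 = 27·103 + 92 ≡ 92 (mod 103).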